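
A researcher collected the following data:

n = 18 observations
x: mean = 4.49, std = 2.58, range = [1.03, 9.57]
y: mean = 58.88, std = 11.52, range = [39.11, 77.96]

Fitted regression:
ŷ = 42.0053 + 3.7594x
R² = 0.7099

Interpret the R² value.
The model explains 70.99% of the variance in y (R² = 0.7099), leaving 29.01% unexplained; the fit is strong.

R² = 1 − SS_res/SS_tot compares the residual scatter to the total scatter of y about its mean.

Here R² = 0.7099:
- Explained: 70.99% of the variation in y
- Unexplained (residual): 100% − 70.99% = 29.01%
- Rule of thumb (below 0.3 weak; 0.3 to below 0.7 moderate; 0.7 and above strong) → strong

Calculation: R² = 1 − (SS_res / SS_tot), where SS_res is the sum of squared residuals and SS_tot the total sum of squares.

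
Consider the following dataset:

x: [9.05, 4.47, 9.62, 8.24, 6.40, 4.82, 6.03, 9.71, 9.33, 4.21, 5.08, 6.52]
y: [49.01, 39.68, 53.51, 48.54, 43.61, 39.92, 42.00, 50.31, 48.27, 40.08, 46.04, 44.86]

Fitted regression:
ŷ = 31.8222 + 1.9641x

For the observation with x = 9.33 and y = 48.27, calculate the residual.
Residual = -1.8773

The residual is the difference between the actual value and the predicted value:

Residual = y - ŷ

Step 1: Calculate predicted value
ŷ = 31.8222 + 1.9641 × 9.33
ŷ = 50.1473

Step 2: Calculate residual
Residual = 48.27 - 50.1473
Residual = -1.8773

The residual is negative, so the observed y = 48.27 sits below the regression line (the line overestimates it by 1.8773).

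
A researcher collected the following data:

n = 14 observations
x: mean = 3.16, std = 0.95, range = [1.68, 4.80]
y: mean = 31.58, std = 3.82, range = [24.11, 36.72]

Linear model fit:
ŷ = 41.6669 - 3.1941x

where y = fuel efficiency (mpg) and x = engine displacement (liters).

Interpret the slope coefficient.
An increase of one liter in engine displacement is associated with a 3.1941 mpg decrease in predicted fuel efficiency.

The slope β₁ = -3.1941 gives the rate at which the fitted fuel efficiency changes with engine displacement.

Interpretation:
- Engine displacement up by 1 liter → predicted fuel efficiency decreases by 3.1941 mpg
- This is a linear approximation: the same per-unit change is assumed across the whole observed x range

(β₀ = 41.6669 is the fitted value at x = 0 and is not part of the slope interpretation.)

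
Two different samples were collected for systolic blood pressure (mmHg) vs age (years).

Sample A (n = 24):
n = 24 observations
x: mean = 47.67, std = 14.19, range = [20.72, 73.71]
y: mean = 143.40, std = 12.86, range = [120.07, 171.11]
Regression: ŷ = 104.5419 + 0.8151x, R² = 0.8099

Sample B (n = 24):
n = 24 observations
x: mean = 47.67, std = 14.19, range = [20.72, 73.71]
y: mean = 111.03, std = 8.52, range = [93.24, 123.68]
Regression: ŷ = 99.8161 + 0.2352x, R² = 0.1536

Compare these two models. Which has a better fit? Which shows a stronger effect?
Model A has the better fit (R² = 0.8099 vs 0.1536). Model A shows the stronger effect (|β₁| = 0.8151 vs 0.2352).

Model Comparison:

Goodness of fit (R²):
- Model A: R² = 0.8099 → 80.99% of variance in blood pressure explained
- Model B: R² = 0.1536 → 15.36% of variance in blood pressure explained
- 0.8099 > 0.1536 → Model A has the better fit

Strength of effect — compare |β₁|:
- Model A: β₁ = 0.8151 → predicted blood pressure rises 0.8151 mmHg per additional year of age
- Model B: β₁ = 0.2352 → predicted blood pressure rises 0.2352 mmHg per additional year of age
- |0.8151| > |0.2352| → Model A shows the stronger marginal effect

Note: A steeper slope doesn't make a better model if the scatter around the line is large.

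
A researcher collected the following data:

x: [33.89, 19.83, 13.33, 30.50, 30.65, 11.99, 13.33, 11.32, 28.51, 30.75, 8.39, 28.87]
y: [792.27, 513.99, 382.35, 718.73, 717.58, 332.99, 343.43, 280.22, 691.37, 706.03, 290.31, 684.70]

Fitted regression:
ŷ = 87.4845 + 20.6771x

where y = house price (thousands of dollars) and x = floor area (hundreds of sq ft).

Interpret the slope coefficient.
On average, house price is about 20.6771 thousand dollars higher for every extra hundred sq ft of floor area.

The slope β₁ = 20.6771 gives the rate at which the fitted house price changes with floor area.

Interpretation:
- Floor area up by 1 hundred sq ft → predicted house price increases by 20.6771 thousand dollars
- This is a linear approximation: the same per-unit change is assumed across the whole observed x range

(β₀ = 87.4845 is the fitted value at x = 0 and is not part of the slope interpretation.)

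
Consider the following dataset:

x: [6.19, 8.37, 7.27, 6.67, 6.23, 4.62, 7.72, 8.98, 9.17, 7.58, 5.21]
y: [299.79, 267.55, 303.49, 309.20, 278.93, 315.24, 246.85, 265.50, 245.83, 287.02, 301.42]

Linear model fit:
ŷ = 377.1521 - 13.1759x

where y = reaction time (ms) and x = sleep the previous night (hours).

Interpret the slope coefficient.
For each additional hour of sleep, predicted reaction time decreases by approximately 13.1759 ms.

β₁ = -13.1759 is the change in predicted reaction time (ms) per additional hour of sleep.

Interpretation:
- Sleep up by 1 hour → predicted reaction time decreases by 13.1759 ms
- The effect is assumed constant over the observed range of x (linearity)
- The sign (−) gives the direction; the magnitude 13.1759 gives the size of the effect per hour

(β₀ = 377.1521 is the fitted value at x = 0 and is not part of the slope interpretation.)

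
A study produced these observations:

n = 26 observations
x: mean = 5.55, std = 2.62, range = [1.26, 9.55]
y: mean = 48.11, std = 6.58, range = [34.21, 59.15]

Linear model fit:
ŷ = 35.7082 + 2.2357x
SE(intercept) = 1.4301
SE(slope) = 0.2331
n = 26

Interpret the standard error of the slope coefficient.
SE(slope) = 0.2331 measures the uncertainty in the estimated slope. The coefficient is estimated precisely (SE/|β̂₁| = 10.4%).

SE(β̂₁) = 0.2331 says: if we drew many samples of n = 26 from the same population and refit each time, the fitted slopes would scatter with a standard deviation of roughly 0.2331 around the true β₁.

Relative precision:
- SE / |β̂₁| = 0.2331 / 2.2357 = 10.4%
- Rule of thumb (under 20%: precise; 20% to under 50%: moderately precise; 50% or more: imprecise) → precise

Link to interval estimation: a confidence interval for β₁ is β̂₁ ± t* × 0.2331, so SE sets the half-width per unit of t*.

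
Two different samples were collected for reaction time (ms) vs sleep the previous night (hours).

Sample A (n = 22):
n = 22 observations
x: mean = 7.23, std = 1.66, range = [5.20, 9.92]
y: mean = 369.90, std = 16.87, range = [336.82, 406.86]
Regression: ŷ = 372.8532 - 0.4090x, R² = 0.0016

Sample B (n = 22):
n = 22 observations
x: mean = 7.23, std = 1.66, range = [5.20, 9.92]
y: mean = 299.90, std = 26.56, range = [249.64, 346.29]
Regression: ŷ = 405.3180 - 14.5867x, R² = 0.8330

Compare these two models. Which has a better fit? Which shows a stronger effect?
Model B has the better fit (R² = 0.8330 vs 0.0016). Model B shows the stronger effect (|β₁| = 14.5867 vs 0.4090).

Model Comparison:

Which explains more variance? (R²)
- Model A: R² = 0.0016 → 0.16% of variance in reaction time explained
- Model B: R² = 0.8330 → 83.30% of variance in reaction time explained
- 0.8330 > 0.0016 → Model B has the better fit

Effect size (slope magnitude):
- Model A: β₁ = -0.4090 → predicted reaction time falls 0.4090 ms per additional hour of sleep
- Model B: β₁ = -14.5867 → predicted reaction time falls 14.5867 ms per additional hour of sleep
- |-0.4090| < |-14.5867| → Model B shows the stronger marginal effect

Note: A better fit (higher R²) doesn't necessarily mean a more important relationship.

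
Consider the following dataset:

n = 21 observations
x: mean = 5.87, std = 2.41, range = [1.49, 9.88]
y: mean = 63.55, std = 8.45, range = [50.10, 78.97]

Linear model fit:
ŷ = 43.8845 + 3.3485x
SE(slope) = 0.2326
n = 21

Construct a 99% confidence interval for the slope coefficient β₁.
The 99% CI for β₁ is (2.6831, 4.0139)

Confidence interval for the slope:

The 99% CI for β₁ is: β̂₁ ± t*(α/2, n-2) × SE(β̂₁)

Step 1: Find critical t-value
- Confidence level = 0.99
- Degrees of freedom = n - 2 = 21 - 2 = 19
- t*(α/2, 19) = 2.8609

Step 2: Calculate margin of error
Margin = 2.8609 × 0.2326 = 0.6654

Step 3: Construct interval
CI = 3.3485 ± 0.6654
CI = (2.6831, 4.0139)

Interpretation: We are 99% confident that the true slope β₁ lies between 2.6831 and 4.0139.
Since 0 is outside the interval, a two-sided test at α = 0.01 would reject H₀: β₁ = 0.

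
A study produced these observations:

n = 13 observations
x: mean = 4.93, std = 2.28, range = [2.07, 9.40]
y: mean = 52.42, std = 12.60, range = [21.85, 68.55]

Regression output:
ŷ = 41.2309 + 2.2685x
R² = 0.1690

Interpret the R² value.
About 16.90% of the variability in y is accounted for by the regression on x (R² = 0.1690) — a weak linear fit.

R² = 1 − SS_res/SS_tot compares the residual scatter to the total scatter of y about its mean.

Here R² = 0.1690:
- Explained: 16.90% of the variation in y
- Unexplained (residual): 100% − 16.90% = 83.10%
- Rule of thumb (below 0.3 weak; 0.3 to below 0.7 moderate; 0.7 and above strong) → weak

Note: R² never decreases when predictors are added, so it should not be used alone to compare models of different size.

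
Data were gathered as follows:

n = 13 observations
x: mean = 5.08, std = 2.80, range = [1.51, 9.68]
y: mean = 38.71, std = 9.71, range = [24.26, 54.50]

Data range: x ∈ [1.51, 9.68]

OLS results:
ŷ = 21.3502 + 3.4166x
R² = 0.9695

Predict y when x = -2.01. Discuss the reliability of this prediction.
ŷ = 14.4828, but this is extrapolation (below the data range [1.51, 9.68]) and may be unreliable.

Prediction calculation:
ŷ = 21.3502 + 3.4166 × (-2.01)
ŷ = 14.4828

Reliability:
- Data range: x ∈ [1.51, 9.68]
- Prediction point: x = -2.01 is 3.52 units below the observed range → this is EXTRAPOLATION, not interpolation

Why that matters here:
- The linear relationship may not hold outside the observed range
- Real relationships often flatten, saturate, or turn nonlinear at extremes

Report the number if required, but flag clearly that it is an extrapolation.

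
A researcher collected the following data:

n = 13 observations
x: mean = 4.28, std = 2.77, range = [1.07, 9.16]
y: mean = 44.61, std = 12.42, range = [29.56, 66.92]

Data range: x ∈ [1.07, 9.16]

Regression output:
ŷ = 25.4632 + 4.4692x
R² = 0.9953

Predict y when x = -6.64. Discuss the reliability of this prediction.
The equation gives ŷ = -4.2123; however x = -6.64 is 7.71 units below the observed range, so this extrapolated value should not be trusted.

Prediction calculation:
ŷ = 25.4632 + 4.4692 × (-6.64)
ŷ = -4.2123

Reliability:
- Data range: x ∈ [1.07, 9.16]
- Prediction point: x = -6.64 is 7.71 units below the observed range → this is EXTRAPOLATION, not interpolation

Why that matters here:
- The linear relationship may not hold outside the observed range
- R² describes fit only over the sampled x values; it says nothing about behaviour beyond them

Report the number if required, but flag clearly that it is an extrapolation.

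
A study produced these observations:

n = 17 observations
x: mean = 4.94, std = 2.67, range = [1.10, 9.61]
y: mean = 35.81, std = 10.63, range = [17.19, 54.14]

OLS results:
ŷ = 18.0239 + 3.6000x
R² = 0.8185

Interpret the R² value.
The model explains 81.85% of the variance in y (R² = 0.8185), leaving 18.15% unexplained; the fit is strong.

The coefficient of determination R² is the fraction of the total variation in y that the fitted line accounts for.

Here R² = 0.8185:
- Explained: 81.85% of the variation in y
- Unexplained (residual): 100% − 81.85% = 18.15%
- Rule of thumb (below 0.3 weak; 0.3 to below 0.7 moderate; 0.7 and above strong) → strong

Note: R² says nothing about causation, and a high R² does not by itself mean the linear form is appropriate — check the residuals.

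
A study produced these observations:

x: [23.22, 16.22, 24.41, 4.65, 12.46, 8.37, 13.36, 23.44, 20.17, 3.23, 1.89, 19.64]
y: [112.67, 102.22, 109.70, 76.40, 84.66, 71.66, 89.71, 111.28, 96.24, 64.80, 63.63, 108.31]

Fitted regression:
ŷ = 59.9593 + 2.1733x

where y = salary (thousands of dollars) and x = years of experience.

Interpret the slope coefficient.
An increase of one year in experience is associated with a 2.1733 thousand dollars increase in predicted salary.

The slope coefficient β₁ = 2.1733 represents the marginal effect of experience on salary.

Interpretation:
- Experience up by 1 year → predicted salary increases by 2.1733 thousand dollars
- This is a linear approximation: the same per-unit change is assumed across the whole observed x range
- The slope describes association in these data, not necessarily a causal effect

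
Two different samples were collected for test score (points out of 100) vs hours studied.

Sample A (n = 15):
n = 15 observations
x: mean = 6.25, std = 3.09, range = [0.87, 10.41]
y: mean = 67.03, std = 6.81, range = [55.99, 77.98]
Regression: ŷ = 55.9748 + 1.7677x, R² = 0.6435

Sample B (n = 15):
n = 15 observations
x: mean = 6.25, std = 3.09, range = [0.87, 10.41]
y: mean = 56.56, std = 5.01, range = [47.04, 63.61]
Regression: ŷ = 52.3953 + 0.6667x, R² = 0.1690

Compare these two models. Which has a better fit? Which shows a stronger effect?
Model A has the better fit (R² = 0.6435 vs 0.1690). Model A shows the stronger effect (|β₁| = 1.7677 vs 0.6667).

Model Comparison:

Which explains more variance? (R²)
- Model A: R² = 0.6435 → 64.35% of variance in test score explained
- Model B: R² = 0.1690 → 16.90% of variance in test score explained
- 0.6435 > 0.1690 → Model A has the better fit

Strength of effect — compare |β₁|:
- Model A: β₁ = 1.7677 → predicted test score rises 1.7677 points per additional hour of study time
- Model B: β₁ = 0.6667 → predicted test score rises 0.6667 points per additional hour of study time
- |1.7677| > |0.6667| → Model A shows the stronger marginal effect

Note: The two samples could reflect different populations, time periods, or measurement quality.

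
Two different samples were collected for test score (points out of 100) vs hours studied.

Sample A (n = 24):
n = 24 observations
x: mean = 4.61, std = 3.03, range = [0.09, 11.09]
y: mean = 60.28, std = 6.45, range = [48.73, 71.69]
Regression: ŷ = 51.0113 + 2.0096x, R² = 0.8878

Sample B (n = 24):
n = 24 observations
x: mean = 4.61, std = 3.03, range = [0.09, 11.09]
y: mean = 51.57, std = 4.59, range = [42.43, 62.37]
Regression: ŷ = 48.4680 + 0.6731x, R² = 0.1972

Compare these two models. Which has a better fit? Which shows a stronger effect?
Model A has the better fit (R² = 0.8878 vs 0.1972). Model A shows the stronger effect (|β₁| = 2.0096 vs 0.6731).

Model Comparison:

Fit — compare R²:
- Model A: R² = 0.8878 → 88.78% of variance in test score explained
- Model B: R² = 0.1972 → 19.72% of variance in test score explained
- 0.8878 > 0.1972 → Model A has the better fit

Effect size (slope magnitude):
- Model A: β₁ = 2.0096 → predicted test score rises 2.0096 points per additional hour of study time
- Model B: β₁ = 0.6731 → predicted test score rises 0.6731 points per additional hour of study time
- |2.0096| > |0.6731| → Model A shows the stronger marginal effect

Note: A steeper slope doesn't make a better model if the scatter around the line is large.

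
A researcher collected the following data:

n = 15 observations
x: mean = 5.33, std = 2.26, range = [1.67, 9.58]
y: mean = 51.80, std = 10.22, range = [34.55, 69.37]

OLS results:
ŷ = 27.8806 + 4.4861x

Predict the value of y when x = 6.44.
ŷ = 56.7711

To predict y for x = 6.44, substitute into the regression equation:

ŷ = 27.8806 + 4.4861 × 6.44
ŷ = 27.8806 + 28.8905
ŷ = 56.7711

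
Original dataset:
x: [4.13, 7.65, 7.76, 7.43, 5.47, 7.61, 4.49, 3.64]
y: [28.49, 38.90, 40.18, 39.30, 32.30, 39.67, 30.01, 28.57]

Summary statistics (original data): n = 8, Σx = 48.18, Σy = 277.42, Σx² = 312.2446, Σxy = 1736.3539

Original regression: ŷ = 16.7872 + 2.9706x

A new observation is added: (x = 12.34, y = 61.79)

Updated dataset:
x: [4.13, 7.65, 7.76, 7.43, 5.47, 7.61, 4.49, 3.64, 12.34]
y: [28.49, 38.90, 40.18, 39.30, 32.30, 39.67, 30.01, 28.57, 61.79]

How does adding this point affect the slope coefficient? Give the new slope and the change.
Adding the point moves β₁ from 2.9706 to 3.7848, i.e. it increases by 0.8142 (+27.4%).

The new point has HIGH LEVERAGE: x = 12.34 is far from the original mean x̄ = 48.18/8 ≈ 6.02 (original range [3.64, 7.76]).

Step 1: Update the sums with the new point (n goes from 8 to 9)
Σx  = 48.18 + 12.34 = 60.52
Σy  = 277.42 + 61.79 = 339.21
Σx² = 312.2446 + 12.34² = 312.2446 + 152.2756 = 464.5202
Σxy = 1736.3539 + 12.34×61.79 = 1736.3539 + 762.4886 = 2498.8425

Step 2: Recompute the slope with b₁ = (nΣxy − ΣxΣy) / (nΣx² − (Σx)²)
Numerator   = 9×2498.8425 − 60.52×339.21 = 22489.5825 − 20528.9892 = 1960.5933
Denominator = 9×464.5202 − 60.52² = 4180.6818 − 3662.6704 = 518.0114
b₁(new) = 1960.5933 / 518.0114 = 3.7848

(Same formula on the original sums: (8×1736.3539 − 48.18×277.42) / (8×312.2446 − 48.18²) = 524.7356 / 176.6444 = 2.9706, matching the given fit.)

Step 3: Change in slope
Δβ₁ = 3.7848 − 2.9706 = +0.8142
Relative change = +0.8142 / 2.9706 × 100% = +27.4%
→ the slope increases when the point is added.

A high-leverage point only changes the slope if it is off the original line; here y = 61.79 is above the original trend, so the slope increases.
In practice: refit with and without it and report both if conclusions differ.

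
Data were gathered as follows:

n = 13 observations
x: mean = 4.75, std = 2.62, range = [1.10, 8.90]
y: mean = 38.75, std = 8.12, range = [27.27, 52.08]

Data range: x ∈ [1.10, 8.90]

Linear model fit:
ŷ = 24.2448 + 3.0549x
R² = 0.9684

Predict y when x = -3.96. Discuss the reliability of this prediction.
ŷ = 12.1474, but this is extrapolation (below the data range [1.10, 8.90]) and may be unreliable.

Prediction calculation:
ŷ = 24.2448 + 3.0549 × (-3.96)
ŷ = 12.1474

Reliability:
- Data range: x ∈ [1.10, 8.90]
- Prediction point: x = -3.96 is 5.06 units below the observed range → this is EXTRAPOLATION, not interpolation

Why that matters here:
- Real relationships often flatten, saturate, or turn nonlinear at extremes
- The linear relationship may not hold outside the observed range

A defensible statement: 'if the linear trend continued to x = -3.96, y would be about 12.1474' — the premise is untested.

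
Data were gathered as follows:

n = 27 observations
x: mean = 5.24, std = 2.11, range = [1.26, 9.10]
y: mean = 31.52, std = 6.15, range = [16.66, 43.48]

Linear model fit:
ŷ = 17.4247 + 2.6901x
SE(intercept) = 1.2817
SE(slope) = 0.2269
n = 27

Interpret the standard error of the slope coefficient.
SE(β̂₁) = 0.2269 is the estimated standard deviation of the slope estimate across repeated samples; relative to β̂₁ = 2.6901 that is 8.4%, a precise estimate.

What SE measures:
- The standard error quantifies the sampling variability of the coefficient estimate
- It is the estimated standard deviation of β̂₁ across hypothetical repeated samples of the same size
- Smaller SE → more precise estimate

Relative precision:
- SE / |β̂₁| = 0.2269 / 2.6901 = 8.4%
- Rule of thumb (under 20%: precise; 20% to under 50%: moderately precise; 50% or more: imprecise) → precise

Rough 95% range (±2 SE): 2.6901 ± 0.4538 → (2.2363, 3.1439).

What drives SE(β̂₁): larger n (here n = 27) → smaller SE.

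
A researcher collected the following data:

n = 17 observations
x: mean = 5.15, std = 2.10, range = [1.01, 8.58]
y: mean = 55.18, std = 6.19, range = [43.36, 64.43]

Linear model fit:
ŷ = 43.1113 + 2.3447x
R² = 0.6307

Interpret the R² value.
About 63.07% of the variability in y is accounted for by the regression on x (R² = 0.6307) — a moderate linear fit.

R² (coefficient of determination) measures the proportion of variance in y explained by the regression model.

Here R² = 0.6307:
- Explained: 63.07% of the variation in y
- Unexplained (residual): 100% − 63.07% = 36.93%
- Rule of thumb (below 0.3 weak; 0.3 to below 0.7 moderate; 0.7 and above strong) → moderate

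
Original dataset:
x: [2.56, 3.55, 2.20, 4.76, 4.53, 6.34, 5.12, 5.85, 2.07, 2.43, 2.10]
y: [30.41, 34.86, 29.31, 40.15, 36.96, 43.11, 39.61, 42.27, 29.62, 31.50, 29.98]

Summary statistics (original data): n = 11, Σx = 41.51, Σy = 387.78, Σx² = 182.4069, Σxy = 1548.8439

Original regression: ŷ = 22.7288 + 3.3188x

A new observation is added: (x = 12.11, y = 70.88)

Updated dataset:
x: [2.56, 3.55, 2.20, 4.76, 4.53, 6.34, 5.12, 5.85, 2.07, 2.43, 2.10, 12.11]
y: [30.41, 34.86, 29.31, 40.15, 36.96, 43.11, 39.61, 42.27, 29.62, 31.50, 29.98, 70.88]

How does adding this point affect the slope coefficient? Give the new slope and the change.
Adding the point moves β₁ from 3.3188 to 3.9987, i.e. it increases by 0.6799 (+20.5%).

The new point has HIGH LEVERAGE: x = 12.11 is far from the original mean x̄ = 41.51/11 ≈ 3.77 (original range [2.07, 6.34]).

Step 1: Update the sums with the new point (n goes from 11 to 12)
Σx  = 41.51 + 12.11 = 53.62
Σy  = 387.78 + 70.88 = 458.66
Σx² = 182.4069 + 12.11² = 182.4069 + 146.6521 = 329.0590
Σxy = 1548.8439 + 12.11×70.88 = 1548.8439 + 858.3568 = 2407.2007

Step 2: Recompute the slope with b₁ = (nΣxy − ΣxΣy) / (nΣx² − (Σx)²)
Numerator   = 12×2407.2007 − 53.62×458.66 = 28886.4084 − 24593.3492 = 4293.0592
Denominator = 12×329.0590 − 53.62² = 3948.7080 − 2875.1044 = 1073.6036
b₁(new) = 4293.0592 / 1073.6036 = 3.9987

(Same formula on the original sums: (11×1548.8439 − 41.51×387.78) / (11×182.4069 − 41.51²) = 940.5351 / 283.3958 = 3.3188, matching the given fit.)

Step 3: Change in slope
Δβ₁ = 3.9987 − 3.3188 = +0.6799
Relative change = +0.6799 / 3.3188 × 100% = +20.5%
→ the slope increases when the point is added.

A high-leverage point only changes the slope if it is off the original line; here y = 70.88 is above the original trend, so the slope increases.
In practice: check such a point for data-entry or measurement error.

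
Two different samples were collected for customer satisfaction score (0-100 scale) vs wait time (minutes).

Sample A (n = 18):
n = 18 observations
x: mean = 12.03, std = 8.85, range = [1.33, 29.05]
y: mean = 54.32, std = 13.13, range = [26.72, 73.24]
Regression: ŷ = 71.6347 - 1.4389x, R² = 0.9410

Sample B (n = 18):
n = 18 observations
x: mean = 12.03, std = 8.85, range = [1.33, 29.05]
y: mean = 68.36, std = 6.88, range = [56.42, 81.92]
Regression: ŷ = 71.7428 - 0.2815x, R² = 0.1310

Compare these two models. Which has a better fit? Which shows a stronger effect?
Model A has the better fit (R² = 0.9410 vs 0.1310). Model A shows the stronger effect (|β₁| = 1.4389 vs 0.2815).

Model Comparison:

Fit — compare R²:
- Model A: R² = 0.9410 → 94.10% of variance in satisfaction score explained
- Model B: R² = 0.1310 → 13.10% of variance in satisfaction score explained
- 0.9410 > 0.1310 → Model A has the better fit

Which has the larger per-minute effect? (|β₁|)
- Model A: β₁ = -1.4389 → predicted satisfaction score falls 1.4389 points per additional minute of wait time
- Model B: β₁ = -0.2815 → predicted satisfaction score falls 0.2815 points per additional minute of wait time
- |-1.4389| > |-0.2815| → Model A shows the stronger marginal effect

Notes:
- A better fit (higher R²) doesn't necessarily mean a more important relationship.
- R² measures how tightly points cluster around the line; β₁ measures how steep the line is — they answer different questions.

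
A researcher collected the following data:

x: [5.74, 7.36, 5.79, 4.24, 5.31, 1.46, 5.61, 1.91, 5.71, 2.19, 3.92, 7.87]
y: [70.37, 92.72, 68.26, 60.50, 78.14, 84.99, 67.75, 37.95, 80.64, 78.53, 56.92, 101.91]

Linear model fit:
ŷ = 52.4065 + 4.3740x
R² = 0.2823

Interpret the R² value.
About 28.23% of the variability in y is accounted for by the regression on x (R² = 0.2823) — a weak linear fit.

The coefficient of determination R² is the fraction of the total variation in y that the fitted line accounts for.

Here R² = 0.2823:
- Explained: 28.23% of the variation in y
- Unexplained (residual): 100% − 28.23% = 71.77%
- Rule of thumb (below 0.3 weak; 0.3 to below 0.7 moderate; 0.7 and above strong) → weak

Note: R² says nothing about causation, and a high R² does not by itself mean the linear form is appropriate — check the residuals.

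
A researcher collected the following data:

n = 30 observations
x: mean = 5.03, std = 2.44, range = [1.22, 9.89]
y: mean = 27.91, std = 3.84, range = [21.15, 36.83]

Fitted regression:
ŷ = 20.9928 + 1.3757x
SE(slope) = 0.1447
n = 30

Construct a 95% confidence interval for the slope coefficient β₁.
The 95% CI for β₁ is (1.0793, 1.6721)

Confidence interval for the slope:

The 95% CI for β₁ is: β̂₁ ± t*(α/2, n-2) × SE(β̂₁)

Step 1: Find critical t-value
- Confidence level = 0.95
- Degrees of freedom = n - 2 = 30 - 2 = 28
- t*(α/2, 28) = 2.0484

Step 2: Calculate margin of error
Margin = 2.0484 × 0.1447 = 0.2964

Step 3: Construct interval
CI = 1.3757 ± 0.2964
CI = (1.0793, 1.6721)

Interpretation: intervals built this way capture the true β₁ in 95% of repeated samples; here the plausible range for the per-unit effect of x on y is 1.0793 to 1.6721.
Both endpoints are positive, so the data support a genuinely positive slope at this confidence level.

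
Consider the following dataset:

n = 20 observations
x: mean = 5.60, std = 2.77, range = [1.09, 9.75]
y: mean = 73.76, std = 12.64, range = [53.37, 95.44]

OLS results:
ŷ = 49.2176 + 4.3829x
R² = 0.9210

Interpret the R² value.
R² = 0.9210 means 92.10% of the variation in y is explained by the linear relationship with x. This indicates a strong fit.

R² (coefficient of determination) measures the proportion of variance in y explained by the regression model.

Here R² = 0.9210:
- Explained: 92.10% of the variation in y
- Unexplained (residual): 100% − 92.10% = 7.90%
- Rule of thumb (below 0.3 weak; 0.3 to below 0.7 moderate; 0.7 and above strong) → strong

Calculation: R² = 1 − (SS_res / SS_tot), where SS_res is the sum of squared residuals and SS_tot the total sum of squares.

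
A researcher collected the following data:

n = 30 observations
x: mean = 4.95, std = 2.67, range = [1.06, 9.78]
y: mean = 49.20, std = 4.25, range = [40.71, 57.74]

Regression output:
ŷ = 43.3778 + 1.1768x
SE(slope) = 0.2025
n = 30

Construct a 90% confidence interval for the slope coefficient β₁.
The 90% CI for β₁ is (0.8323, 1.5213)

Confidence interval for the slope:

The 90% CI for β₁ is: β̂₁ ± t*(α/2, n-2) × SE(β̂₁)

Step 1: Find critical t-value
- Confidence level = 0.9
- Degrees of freedom = n - 2 = 30 - 2 = 28
- t*(α/2, 28) = 1.7011

Step 2: Calculate margin of error
Margin = 1.7011 × 0.2025 = 0.3445

Step 3: Construct interval
CI = 1.1768 ± 0.3445
CI = (0.8323, 1.5213)

Interpretation: intervals built this way capture the true β₁ in 90% of repeated samples; here the plausible range for the per-unit effect of x on y is 0.8323 to 1.5213.
The interval does not include 0, suggesting a significant linear relationship.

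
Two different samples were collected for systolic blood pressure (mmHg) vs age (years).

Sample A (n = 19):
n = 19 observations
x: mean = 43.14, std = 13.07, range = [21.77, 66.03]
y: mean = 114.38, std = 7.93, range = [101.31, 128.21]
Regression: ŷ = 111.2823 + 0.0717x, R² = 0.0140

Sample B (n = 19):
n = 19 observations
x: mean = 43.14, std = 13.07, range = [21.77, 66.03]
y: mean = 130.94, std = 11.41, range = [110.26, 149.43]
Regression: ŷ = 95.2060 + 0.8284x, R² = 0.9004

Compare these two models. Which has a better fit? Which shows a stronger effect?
Model B has the better fit (R² = 0.9004 vs 0.0140). Model B shows the stronger effect (|β₁| = 0.8284 vs 0.0717).

Model Comparison:

Which explains more variance? (R²)
- Model A: R² = 0.0140 → 1.40% of variance in blood pressure explained
- Model B: R² = 0.9004 → 90.04% of variance in blood pressure explained
- 0.9004 > 0.0140 → Model B has the better fit

Effect size (slope magnitude):
- Model A: β₁ = 0.0717 → predicted blood pressure rises 0.0717 mmHg per additional year of age
- Model B: β₁ = 0.8284 → predicted blood pressure rises 0.8284 mmHg per additional year of age
- |0.0717| < |0.8284| → Model B shows the stronger marginal effect

Notes:
- R² measures how tightly points cluster around the line; β₁ measures how steep the line is — they answer different questions.
- The two samples could reflect different populations, time periods, or measurement quality.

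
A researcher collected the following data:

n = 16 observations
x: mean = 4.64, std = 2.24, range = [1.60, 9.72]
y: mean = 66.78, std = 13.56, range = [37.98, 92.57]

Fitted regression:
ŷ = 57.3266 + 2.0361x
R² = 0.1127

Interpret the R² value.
About 11.27% of the variability in y is accounted for by the regression on x (R² = 0.1127) — a weak linear fit.

R² (coefficient of determination) measures the proportion of variance in y explained by the regression model.

Here R² = 0.1127:
- Explained: 11.27% of the variation in y
- Unexplained (residual): 100% − 11.27% = 88.73%
- Rule of thumb (below 0.3 weak; 0.3 to below 0.7 moderate; 0.7 and above strong) → weak

Note: R² never decreases when predictors are added, so it should not be used alone to compare models of different size.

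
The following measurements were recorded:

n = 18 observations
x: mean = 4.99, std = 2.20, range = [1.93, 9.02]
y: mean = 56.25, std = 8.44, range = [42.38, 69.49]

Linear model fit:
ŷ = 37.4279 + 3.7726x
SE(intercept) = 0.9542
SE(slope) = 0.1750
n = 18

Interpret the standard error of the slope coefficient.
SE(slope) = 0.1750 measures the uncertainty in the estimated slope. The coefficient is estimated precisely (SE/|β̂₁| = 4.6%).

SE(β̂₁) = s / √Sxx, where s is the residual standard deviation and Sxx = Σ(x − x̄)². It is the yardstick for how far β̂₁ = 3.7726 could plausibly be from the true slope.

Relative precision:
- SE / |β̂₁| = 0.1750 / 3.7726 = 4.6%
- Rule of thumb (under 20%: precise; 20% to under 50%: moderately precise; 50% or more: imprecise) → precise

Link to the t-test: t = β̂₁ / SE(β̂₁) = 3.7726 / 0.1750 = 21.5577, the statistic for H₀: β₁ = 0.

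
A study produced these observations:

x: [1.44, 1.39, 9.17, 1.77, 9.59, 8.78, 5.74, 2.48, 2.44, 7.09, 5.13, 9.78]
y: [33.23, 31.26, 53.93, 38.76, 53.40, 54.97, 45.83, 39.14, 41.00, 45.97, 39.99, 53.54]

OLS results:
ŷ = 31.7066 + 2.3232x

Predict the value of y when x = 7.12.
ŷ = 48.2478

Plug x = 7.12 into the fitted line:

ŷ = 31.7066 + 2.3232 × 7.12
ŷ = 31.7066 + 16.5412
ŷ = 48.2478

This is the fitted mean response at that x — an individual observation would come with a wider prediction interval.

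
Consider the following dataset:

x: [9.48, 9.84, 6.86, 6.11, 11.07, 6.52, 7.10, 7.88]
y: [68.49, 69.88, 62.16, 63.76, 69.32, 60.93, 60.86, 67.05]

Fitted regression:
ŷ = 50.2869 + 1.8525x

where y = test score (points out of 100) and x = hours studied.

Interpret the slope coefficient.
For each additional hour of study time, predicted test score increases by approximately 1.8525 points.

The slope coefficient β₁ = 1.8525 represents the marginal effect of study time on test score.

Interpretation:
- Study time up by 1 hour → predicted test score increases by 1.8525 points
- This is a linear approximation: the same per-unit change is assumed across the whole observed x range
- The slope describes association in these data, not necessarily a causal effect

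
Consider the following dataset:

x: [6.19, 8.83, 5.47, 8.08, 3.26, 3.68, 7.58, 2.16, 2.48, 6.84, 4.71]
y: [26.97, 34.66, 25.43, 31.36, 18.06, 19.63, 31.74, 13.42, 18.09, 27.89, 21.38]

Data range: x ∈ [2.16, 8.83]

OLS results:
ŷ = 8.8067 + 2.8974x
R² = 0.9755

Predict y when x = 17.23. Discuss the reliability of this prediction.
ŷ = 58.7289 (extrapolation — x = 17.23 lies outside [2.16, 8.83], so reliability is low).

Prediction calculation:
ŷ = 8.8067 + 2.8974 × 17.23
ŷ = 58.7289

Reliability:
- Data range: x ∈ [2.16, 8.83]
- Prediction point: x = 17.23 is 8.40 units above the observed range → this is EXTRAPOLATION, not interpolation

Why that matters here:
- R² describes fit only over the sampled x values; it says nothing about behaviour beyond them
- The linear relationship may not hold outside the observed range
- There are no observations near this x to validate the fitted line there

A defensible statement: 'if the linear trend continued to x = 17.23, y would be about 58.7289' — the premise is untested.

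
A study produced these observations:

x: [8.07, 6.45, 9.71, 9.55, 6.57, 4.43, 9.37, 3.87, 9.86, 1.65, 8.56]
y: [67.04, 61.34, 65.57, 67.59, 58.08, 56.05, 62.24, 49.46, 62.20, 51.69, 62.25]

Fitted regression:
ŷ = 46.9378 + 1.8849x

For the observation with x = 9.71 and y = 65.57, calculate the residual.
Residual = 0.3298

The residual is the difference between the actual value and the predicted value:

Residual = y - ŷ

Step 1: Calculate predicted value
ŷ = 46.9378 + 1.8849 × 9.71
ŷ = 65.2402

Step 2: Calculate residual
Residual = 65.57 - 65.2402
Residual = 0.3298

The residual is positive, so the observed y = 65.57 sits above the regression line (the line underestimates it by 0.3298).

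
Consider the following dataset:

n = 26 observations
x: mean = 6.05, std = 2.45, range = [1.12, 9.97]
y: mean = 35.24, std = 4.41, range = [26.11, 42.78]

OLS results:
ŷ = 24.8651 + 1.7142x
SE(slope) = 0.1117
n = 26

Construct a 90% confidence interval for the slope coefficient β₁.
The 90% CI for β₁ is (1.5231, 1.9053)

Confidence interval for the slope:

The 90% CI for β₁ is: β̂₁ ± t*(α/2, n-2) × SE(β̂₁)

Step 1: Find critical t-value
- Confidence level = 0.9
- Degrees of freedom = n - 2 = 26 - 2 = 24
- t*(α/2, 24) = 1.7109

Step 2: Calculate margin of error
Margin = 1.7109 × 0.1117 = 0.1911

Step 3: Construct interval
CI = 1.7142 ± 0.1911
CI = (1.5231, 1.9053)

Interpretation: We are 90% confident that the true slope β₁ lies between 1.5231 and 1.9053.
Since 0 is outside the interval, a two-sided test at α = 0.10 would reject H₀: β₁ = 0.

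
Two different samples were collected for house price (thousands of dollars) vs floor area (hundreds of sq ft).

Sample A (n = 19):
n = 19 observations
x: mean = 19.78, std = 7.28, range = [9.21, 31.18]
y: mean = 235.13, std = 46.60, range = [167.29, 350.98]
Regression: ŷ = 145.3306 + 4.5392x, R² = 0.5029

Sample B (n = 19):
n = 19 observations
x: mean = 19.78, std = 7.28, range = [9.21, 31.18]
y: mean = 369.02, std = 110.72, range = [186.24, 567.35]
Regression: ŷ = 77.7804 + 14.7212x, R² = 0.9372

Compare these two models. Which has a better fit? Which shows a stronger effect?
Model B has the better fit (R² = 0.9372 vs 0.5029). Model B shows the stronger effect (|β₁| = 14.7212 vs 4.5392).

Model Comparison:

Which explains more variance? (R²)
- Model A: R² = 0.5029 → 50.29% of variance in house price explained
- Model B: R² = 0.9372 → 93.72% of variance in house price explained
- 0.9372 > 0.5029 → Model B has the better fit

Which has the larger per-hundred sq ft effect? (|β₁|)
- Model A: β₁ = 4.5392 → predicted house price rises 4.5392 thousand dollars per additional hundred sq ft of floor area
- Model B: β₁ = 14.7212 → predicted house price rises 14.7212 thousand dollars per additional hundred sq ft of floor area
- |4.5392| < |14.7212| → Model B shows the stronger marginal effect

Notes:
- A steeper slope doesn't make a better model if the scatter around the line is large.
- A better fit (higher R²) doesn't necessarily mean a more important relationship.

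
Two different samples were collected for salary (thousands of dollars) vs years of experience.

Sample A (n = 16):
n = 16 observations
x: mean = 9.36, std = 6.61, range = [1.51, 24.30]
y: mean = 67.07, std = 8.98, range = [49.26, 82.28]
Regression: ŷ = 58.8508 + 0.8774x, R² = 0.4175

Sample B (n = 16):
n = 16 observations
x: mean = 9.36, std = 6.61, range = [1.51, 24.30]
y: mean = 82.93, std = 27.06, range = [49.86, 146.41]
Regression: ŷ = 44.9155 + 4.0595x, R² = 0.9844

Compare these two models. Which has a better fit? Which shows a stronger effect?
Model B has the better fit (R² = 0.9844 vs 0.4175). Model B shows the stronger effect (|β₁| = 4.0595 vs 0.8774).

Model Comparison:

Goodness of fit (R²):
- Model A: R² = 0.4175 → 41.75% of variance in salary explained
- Model B: R² = 0.9844 → 98.44% of variance in salary explained
- 0.9844 > 0.4175 → Model B has the better fit

Which has the larger per-year effect? (|β₁|)
- Model A: β₁ = 0.8774 → predicted salary rises 0.8774 thousand dollars per additional year of experience
- Model B: β₁ = 4.0595 → predicted salary rises 4.0595 thousand dollars per additional year of experience
- |0.8774| < |4.0595| → Model B shows the stronger marginal effect

Notes:
- A better fit (higher R²) doesn't necessarily mean a more important relationship.
- A steeper slope doesn't make a better model if the scatter around the line is large.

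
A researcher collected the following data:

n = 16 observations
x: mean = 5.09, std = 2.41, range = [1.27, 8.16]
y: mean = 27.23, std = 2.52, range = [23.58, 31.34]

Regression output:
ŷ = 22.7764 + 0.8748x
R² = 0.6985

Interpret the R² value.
R² = 0.6985 means 69.85% of the variation in y is explained by the linear relationship with x. This indicates a moderate fit.

R² (coefficient of determination) measures the proportion of variance in y explained by the regression model.

Here R² = 0.6985:
- Explained: 69.85% of the variation in y
- Unexplained (residual): 100% − 69.85% = 30.15%
- Rule of thumb (below 0.3 weak; 0.3 to below 0.7 moderate; 0.7 and above strong) → moderate

Equivalently, for simple linear regression R² = r², so |r| = √0.6985 ≈ 0.8358.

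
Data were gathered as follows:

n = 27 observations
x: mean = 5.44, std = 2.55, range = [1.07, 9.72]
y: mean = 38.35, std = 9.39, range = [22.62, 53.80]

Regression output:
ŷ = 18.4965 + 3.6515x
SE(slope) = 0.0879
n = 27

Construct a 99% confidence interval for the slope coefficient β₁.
The 99% CI for β₁ is (3.4065, 3.8965)

Confidence interval for the slope:

The 99% CI for β₁ is: β̂₁ ± t*(α/2, n-2) × SE(β̂₁)

Step 1: Find critical t-value
- Confidence level = 0.99
- Degrees of freedom = n - 2 = 27 - 2 = 25
- t*(α/2, 25) = 2.7874

Step 2: Calculate margin of error
Margin = 2.7874 × 0.0879 = 0.2450

Step 3: Construct interval
CI = 3.6515 ± 0.2450
CI = (3.4065, 3.8965)

Interpretation: We are 99% confident that the true slope β₁ lies between 3.4065 and 3.8965.
The interval does not include 0, suggesting a significant linear relationship.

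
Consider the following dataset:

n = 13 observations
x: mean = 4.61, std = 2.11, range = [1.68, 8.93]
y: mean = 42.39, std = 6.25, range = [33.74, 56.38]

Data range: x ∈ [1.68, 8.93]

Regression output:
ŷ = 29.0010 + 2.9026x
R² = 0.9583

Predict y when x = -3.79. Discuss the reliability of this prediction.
ŷ = 18.0001 (extrapolation — x = -3.79 lies outside [1.68, 8.93], so reliability is low).

Prediction calculation:
ŷ = 29.0010 + 2.9026 × (-3.79)
ŷ = 18.0001

Reliability:
- Data range: x ∈ [1.68, 8.93]
- Prediction point: x = -3.79 is 5.47 units below the observed range → this is EXTRAPOLATION, not interpolation

Why that matters here:
- R² describes fit only over the sampled x values; it says nothing about behaviour beyond them
- The linear relationship may not hold outside the observed range
- There are no observations near this x to validate the fitted line there

The R² = 0.9583 only validates the fit within [1.68, 8.93]; treat ŷ = 18.0001 with caution.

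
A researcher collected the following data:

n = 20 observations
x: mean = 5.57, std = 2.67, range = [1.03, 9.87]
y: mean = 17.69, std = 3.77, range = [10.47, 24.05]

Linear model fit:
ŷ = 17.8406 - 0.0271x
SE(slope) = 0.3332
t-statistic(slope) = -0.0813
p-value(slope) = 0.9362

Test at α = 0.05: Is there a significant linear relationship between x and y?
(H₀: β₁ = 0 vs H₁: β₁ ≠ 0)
Since p-value = 0.9362 ≥ α = 0.05, fail to reject H₀ — the slope is not significantly different from 0.

Hypothesis test for the slope coefficient:

H₀: β₁ = 0 (no linear relationship)
H₁: β₁ ≠ 0 (linear relationship exists)

Test statistic: t = β̂₁ / SE(β̂₁) = -0.0271 / 0.3332 = -0.0813

The p-value (0.9362) is the probability, under H₀, of a t-statistic at least as extreme as |t| = 0.0813 (two-sided, df = n − 2 = 18).

Decision rule: reject H₀ if p-value < α.
p-value = 0.9362 ≥ α = 0.05 → fail to reject H₀.

There is not sufficient evidence at the 5% significance level to conclude that a linear relationship exists between x and y.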